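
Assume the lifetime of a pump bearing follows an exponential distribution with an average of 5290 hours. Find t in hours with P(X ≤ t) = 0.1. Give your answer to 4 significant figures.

557.4

The rate is λ = 1/5290 = 0.000189036 per hour.
Set 1 − e^(−λt) = 0.1, so t = −ln(0.9)/λ = 0.10536/0.000189036 ≈ 557.357 hours.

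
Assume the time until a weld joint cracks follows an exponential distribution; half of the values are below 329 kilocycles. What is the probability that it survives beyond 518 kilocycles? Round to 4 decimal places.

For an exponential, median = ln(2)/λ, so λ = ln 2 / 329 = 0.00210683 per kilocycle.
P(X > 518) = e^(−λ·518) = e^(−1.0913) ≈ 0.3358.

0.3358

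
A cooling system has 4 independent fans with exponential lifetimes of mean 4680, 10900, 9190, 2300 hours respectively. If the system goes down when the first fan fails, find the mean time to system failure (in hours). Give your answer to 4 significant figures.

The first failure time is exponential with rate Σλ_i = 1/4680 + 1/10900 + 1/9190 + 1/2300 = 0.000849015 per hour.
E[min] = 1/Σλ = 1/0.000849015 = 1177.84 hours.

1178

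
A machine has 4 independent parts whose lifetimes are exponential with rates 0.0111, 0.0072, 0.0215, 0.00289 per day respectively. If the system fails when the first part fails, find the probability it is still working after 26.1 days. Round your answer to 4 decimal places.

The time to first failure is exponential with rate Σλ = 0.0111 + 0.0072 + 0.0215 + 0.00289 = 0.04269.
P(min > 26.1) = e^(−0.04269·26.1) = e^(−1.1142) ≈ 0.3282.

0.3282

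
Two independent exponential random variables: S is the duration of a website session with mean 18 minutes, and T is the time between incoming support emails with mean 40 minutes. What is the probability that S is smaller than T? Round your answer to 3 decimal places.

0.690

λ_1 = 1/18 = 0.0555556, λ_2 = 1/40 = 0.025.
For independent exponentials, P(S < T) = λ_1/(λ_1+λ_2) = 0.0555556/0.0805556 ≈ 0.690.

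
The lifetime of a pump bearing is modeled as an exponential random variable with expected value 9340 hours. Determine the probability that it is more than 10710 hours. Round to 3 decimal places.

The rate is λ = 1/9340 = 0.000107066 per hour.
P(X > 10710) = e^(−λ·10710) = e^(−1.1467) ≈ 0.318.

0.318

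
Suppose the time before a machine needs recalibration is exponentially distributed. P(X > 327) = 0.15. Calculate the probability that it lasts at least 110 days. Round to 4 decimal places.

0.5283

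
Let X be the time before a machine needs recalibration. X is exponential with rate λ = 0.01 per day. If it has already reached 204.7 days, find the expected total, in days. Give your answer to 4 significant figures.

By memorylessness, E[X | X > 204.7] = 204.7 + 1/λ = 204.7 + 100 = 304.7 days.

304.7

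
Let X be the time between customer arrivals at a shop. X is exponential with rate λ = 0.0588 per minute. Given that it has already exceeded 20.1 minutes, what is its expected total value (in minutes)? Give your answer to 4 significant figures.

By memorylessness, E[X | X > 20.1] = 20.1 + 1/λ = 20.1 + 17.0068 = 37.1068 minutes.

37.11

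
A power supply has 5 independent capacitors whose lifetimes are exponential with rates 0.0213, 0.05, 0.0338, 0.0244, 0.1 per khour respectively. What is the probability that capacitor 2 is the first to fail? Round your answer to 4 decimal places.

The time to first failure is exponential with rate Σλ = 0.0213 + 0.05 + 0.0338 + 0.0244 + 0.1 = 0.2295.
P(capacitor 2 first) = λ_2/Σλ = 0.05/0.2295 ≈ 0.2179.

0.2179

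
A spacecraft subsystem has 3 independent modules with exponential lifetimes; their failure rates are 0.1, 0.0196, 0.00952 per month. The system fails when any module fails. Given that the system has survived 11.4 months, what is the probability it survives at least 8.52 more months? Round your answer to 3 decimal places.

0.333

Time to first failure ~ Exp(Σλ) with Σλ = 0.12912.
By memorylessness, P(T > 11.4+8.52 | T > 11.4) = P(T > 8.52) = e^(−0.12912·8.52) ≈ 0.333.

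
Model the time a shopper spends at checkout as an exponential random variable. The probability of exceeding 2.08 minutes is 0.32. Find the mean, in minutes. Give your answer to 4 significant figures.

e^(−λ·2.08) = 0.32 ⇒ λ = −ln(0.32)/2.08 = 0.547805.
Mean = 1/λ = 1.82547 minutes.

1.825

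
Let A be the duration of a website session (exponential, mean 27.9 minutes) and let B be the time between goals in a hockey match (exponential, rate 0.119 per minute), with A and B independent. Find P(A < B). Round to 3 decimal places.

0.231

λ_1 = 1/27.9 = 0.0358423, λ_2 = 0.119.
For independent exponentials, P(A < B) = λ_1/(λ_1+λ_2) = 0.0358423/0.154842 ≈ 0.231.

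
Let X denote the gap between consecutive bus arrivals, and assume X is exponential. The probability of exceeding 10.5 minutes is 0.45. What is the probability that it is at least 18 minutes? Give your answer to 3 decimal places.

e^(−λ·10.5) = 0.45 ⇒ λ = −ln(0.45)/10.5 = 0.0760484.
P(X > 18) = e^(−0.0760484·18) = e^(−1.3689) ≈ 0.254.

0.254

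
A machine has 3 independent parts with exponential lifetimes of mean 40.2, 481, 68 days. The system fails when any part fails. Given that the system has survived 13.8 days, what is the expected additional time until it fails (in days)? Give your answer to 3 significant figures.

First-failure rate Σλ = 1/40.2 + 1/481 + 1/68 = 0.0416605.
By memorylessness the expected residual is 1/Σλ = 24.0035 days, regardless of the 13.8 already elapsed.

24.0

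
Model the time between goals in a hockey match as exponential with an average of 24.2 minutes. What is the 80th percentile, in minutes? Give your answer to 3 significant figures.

38.9

The rate is λ = 1/24.2 = 0.0413223 per minute.
Set 1 − e^(−λt) = 0.8, so t = −ln(0.2)/λ = 1.6094/0.0413223 ≈ 38.9484 minutes.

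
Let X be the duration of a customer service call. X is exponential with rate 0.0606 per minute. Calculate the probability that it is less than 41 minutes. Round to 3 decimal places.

P(X ≤ 41) = 1 − e^(−λ·41) = 1 − e^(−2.4846) ≈ 0.917.

0.917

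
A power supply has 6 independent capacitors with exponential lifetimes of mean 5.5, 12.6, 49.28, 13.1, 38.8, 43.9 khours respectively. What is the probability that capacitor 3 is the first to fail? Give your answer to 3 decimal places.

Rates: λ_i = 1/mean_i → 0.181818, 0.0793651, 0.0202922, 0.0763359, 0.0257732, 0.022779; Σλ = 0.406364.
P(capacitor 3 first) = λ_3/Σλ = 0.0202922/0.406364 ≈ 0.050.

0.050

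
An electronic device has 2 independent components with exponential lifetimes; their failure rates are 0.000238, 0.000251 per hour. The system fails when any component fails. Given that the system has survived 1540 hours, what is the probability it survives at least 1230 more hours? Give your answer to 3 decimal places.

0.548

Time to first failure ~ Exp(Σλ) with Σλ = 0.000489.
By memorylessness, P(T > 1540+1230 | T > 1540) = P(T > 1230) = e^(−0.000489·1230) ≈ 0.548.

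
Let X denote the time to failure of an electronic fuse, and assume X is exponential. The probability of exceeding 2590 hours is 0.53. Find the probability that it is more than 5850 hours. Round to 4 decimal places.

e^(−λ·2590) = 0.53 ⇒ λ = −ln(0.53)/2590 = 0.000245127.
P(X > 5850) = e^(−0.000245127·5850) = e^(−1.434) ≈ 0.2384.

0.2384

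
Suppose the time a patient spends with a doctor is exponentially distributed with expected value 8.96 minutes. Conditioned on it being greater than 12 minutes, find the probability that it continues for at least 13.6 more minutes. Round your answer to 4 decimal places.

0.2192

The rate is λ = 1/8.96 = 0.111607 per minute.
The exponential is memoryless, so the remaining time is again Exp(λ): the condition X > 12 is irrelevant.
P(X > 13.6) = e^(−1.5179) ≈ 0.2192.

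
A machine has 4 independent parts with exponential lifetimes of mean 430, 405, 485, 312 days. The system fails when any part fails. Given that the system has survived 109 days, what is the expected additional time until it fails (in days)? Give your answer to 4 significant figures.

99.39

First-failure rate Σλ = 1/430 + 1/405 + 1/485 + 1/312 = 0.0100617.
By memorylessness the expected residual is 1/Σλ = 99.3868 days, regardless of the 109 already elapsed.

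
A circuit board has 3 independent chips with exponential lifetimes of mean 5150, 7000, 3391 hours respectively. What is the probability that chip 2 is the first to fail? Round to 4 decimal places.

Rates: λ_i = 1/mean_i → 0.000194175, 0.000142857, 0.000294898; Σλ = 0.00063193.
P(chip 2 first) = λ_2/Σλ = 0.000142857/0.00063193 ≈ 0.2261.

0.2261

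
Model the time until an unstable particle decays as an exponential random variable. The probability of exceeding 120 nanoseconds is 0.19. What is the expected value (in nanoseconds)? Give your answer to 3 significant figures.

e^(−λ·120) = 0.19 ⇒ λ = −ln(0.19)/120 = 0.0138394.
Mean = 1/λ = 72.2573 nanoseconds.

72.3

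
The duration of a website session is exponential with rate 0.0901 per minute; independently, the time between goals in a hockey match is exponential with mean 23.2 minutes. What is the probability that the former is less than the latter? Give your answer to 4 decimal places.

0.6764

λ_1 = 0.0901, λ_2 = 1/23.2 = 0.0431034.
For independent exponentials, P(the former < the latter) = λ_1/(λ_1+λ_2) = 0.0901/0.133203 ≈ 0.6764.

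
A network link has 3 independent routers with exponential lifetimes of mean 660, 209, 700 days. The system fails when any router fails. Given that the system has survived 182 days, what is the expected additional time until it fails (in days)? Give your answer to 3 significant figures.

129

First-failure rate Σλ = 1/660 + 1/209 + 1/700 = 0.00772841.
By memorylessness the expected residual is 1/Σλ = 129.393 days, regardless of the 182 already elapsed.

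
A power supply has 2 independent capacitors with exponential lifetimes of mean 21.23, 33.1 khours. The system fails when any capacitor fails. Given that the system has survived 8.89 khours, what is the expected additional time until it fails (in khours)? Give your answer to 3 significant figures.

First-failure rate Σλ = 1/21.23 + 1/33.1 = 0.0773146.
By memorylessness the expected residual is 1/Σλ = 12.9342 khours, regardless of the 8.89 already elapsed.

12.9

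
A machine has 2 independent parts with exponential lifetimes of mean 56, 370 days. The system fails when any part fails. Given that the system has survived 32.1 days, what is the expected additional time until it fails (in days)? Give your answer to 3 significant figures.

48.6

First-failure rate Σλ = 1/56 + 1/370 = 0.0205598.
By memorylessness the expected residual is 1/Σλ = 48.6385 days, regardless of the 32.1 already elapsed.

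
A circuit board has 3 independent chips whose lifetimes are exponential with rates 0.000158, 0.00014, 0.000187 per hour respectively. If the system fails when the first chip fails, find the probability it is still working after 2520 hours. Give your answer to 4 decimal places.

The time to first failure is exponential with rate Σλ = 0.000158 + 0.00014 + 0.000187 = 0.000485.
P(min > 2520) = e^(−0.000485·2520) = e^(−1.2222) ≈ 0.2946.

0.2946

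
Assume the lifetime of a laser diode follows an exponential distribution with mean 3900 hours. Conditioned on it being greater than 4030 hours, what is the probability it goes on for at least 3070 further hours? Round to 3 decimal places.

The rate is λ = 1/3900 = 0.00025641 per hour.
The exponential is memoryless, so the remaining time is again Exp(λ): the condition X > 4030 is irrelevant.
P(X > 3070) = e^(−0.78718) ≈ 0.455.

0.455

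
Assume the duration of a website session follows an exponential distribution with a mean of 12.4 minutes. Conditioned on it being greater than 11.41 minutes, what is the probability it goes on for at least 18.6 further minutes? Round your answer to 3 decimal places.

The rate is λ = 1/12.4 = 0.0806452 per minute.
P(X > s+t | X > s) = e^(−λ(s+t))/e^(−λs) = e^(−λt), independent of s = 11.41.
P(X > 18.6) = e^(−1.5) ≈ 0.223.

0.223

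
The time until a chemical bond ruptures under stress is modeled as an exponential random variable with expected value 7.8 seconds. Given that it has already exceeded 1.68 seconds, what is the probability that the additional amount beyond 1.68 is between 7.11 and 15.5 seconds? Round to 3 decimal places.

0.265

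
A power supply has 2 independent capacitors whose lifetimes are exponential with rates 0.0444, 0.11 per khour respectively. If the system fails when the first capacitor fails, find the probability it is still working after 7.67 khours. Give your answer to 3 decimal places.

0.306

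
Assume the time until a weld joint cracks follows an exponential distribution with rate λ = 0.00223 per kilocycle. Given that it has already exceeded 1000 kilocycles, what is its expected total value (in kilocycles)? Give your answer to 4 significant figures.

1448

By memorylessness, E[X | X > 1000] = 1000 + 1/λ = 1000 + 448.43 = 1448.43 kilocycles.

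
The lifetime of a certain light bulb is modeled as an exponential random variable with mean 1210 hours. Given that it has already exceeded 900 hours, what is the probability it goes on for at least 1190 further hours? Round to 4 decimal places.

The rate is λ = 1/1210 = 0.000826446 per hour.
By the memoryless property, P(X > 900+1190 | X > 900) = P(X > 1190).
P(X > 1190) = e^(−0.98347) ≈ 0.3740.

0.3740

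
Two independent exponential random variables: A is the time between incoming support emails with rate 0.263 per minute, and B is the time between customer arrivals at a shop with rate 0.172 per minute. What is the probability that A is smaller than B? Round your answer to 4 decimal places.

0.6046

λ_1 = 0.263, λ_2 = 0.172.
For independent exponentials, P(A < B) = λ_1/(λ_1+λ_2) = 0.263/0.435 ≈ 0.6046.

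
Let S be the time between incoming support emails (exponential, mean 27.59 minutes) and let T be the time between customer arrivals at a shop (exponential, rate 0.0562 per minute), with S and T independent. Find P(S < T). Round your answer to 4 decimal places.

0.3921

λ_1 = 1/27.59 = 0.036245, λ_2 = 0.0562.
For independent exponentials, P(S < T) = λ_1/(λ_1+λ_2) = 0.036245/0.092445 ≈ 0.3921.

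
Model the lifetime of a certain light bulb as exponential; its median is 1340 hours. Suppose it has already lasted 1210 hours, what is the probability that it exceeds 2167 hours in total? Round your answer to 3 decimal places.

0.610

For an exponential, median = ln(2)/λ, so λ = ln 2 / 1340 = 0.000517274 per hour.
By the memoryless property, P(X > 1210+957 | X > 1210) = P(X > 957).
P(X > 957) = e^(−0.49503) ≈ 0.610.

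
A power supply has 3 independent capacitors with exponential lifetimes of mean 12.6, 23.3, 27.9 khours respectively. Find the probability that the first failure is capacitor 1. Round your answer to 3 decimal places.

0.502

Rates: λ_i = 1/mean_i → 0.0793651, 0.0429185, 0.0358423; Σλ = 0.158126.
P(capacitor 1 first) = λ_1/Σλ = 0.0793651/0.158126 ≈ 0.502.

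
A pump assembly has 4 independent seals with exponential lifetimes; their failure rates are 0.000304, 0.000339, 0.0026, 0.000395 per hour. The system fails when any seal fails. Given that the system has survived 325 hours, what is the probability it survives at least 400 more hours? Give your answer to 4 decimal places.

Time to first failure ~ Exp(Σλ) with Σλ = 0.003638.
By memorylessness, P(T > 325+400 | T > 325) = P(T > 400) = e^(−0.003638·400) ≈ 0.2334.

0.2334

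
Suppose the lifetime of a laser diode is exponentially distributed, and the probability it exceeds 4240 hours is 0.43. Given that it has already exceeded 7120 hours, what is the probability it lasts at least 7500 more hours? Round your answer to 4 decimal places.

0.2247

From e^(−λ·4240) = 0.43, λ = −ln(0.43)/4240 = 0.00019905.
Memoryless: P(X > 7120+7500 | X > 7120) = P(X > 7500) = e^(−0.00019905·7500) ≈ 0.2247.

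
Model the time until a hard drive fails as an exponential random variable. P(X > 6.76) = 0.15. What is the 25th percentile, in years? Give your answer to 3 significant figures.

e^(−λ·6.76) = 0.15 ⇒ λ = −ln(0.15)/6.76 = 0.280639.
25th percentile: 1 − e^(−λt) = 0.25, t = −ln(0.75)/λ = 1.0251 years.

1.03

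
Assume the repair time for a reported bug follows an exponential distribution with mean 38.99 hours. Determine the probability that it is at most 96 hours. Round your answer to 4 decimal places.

The rate is λ = 1/38.99 = 0.0256476 per hour.
P(X ≤ 96) = 1 − e^(−λ·96) = 1 − e^(−2.4622) ≈ 0.9148.

0.9148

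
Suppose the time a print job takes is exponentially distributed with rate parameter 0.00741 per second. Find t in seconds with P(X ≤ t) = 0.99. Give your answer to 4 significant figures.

621.5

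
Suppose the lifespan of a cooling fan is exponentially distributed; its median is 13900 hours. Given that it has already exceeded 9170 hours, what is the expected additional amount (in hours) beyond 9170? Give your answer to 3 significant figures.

20100

For an exponential, median = ln(2)/λ, so λ = ln 2 / 13900 = 0.0000498667 per hour.
By memorylessness, the remaining amount past any threshold is again Exp(λ) with mean 1/λ = 20053.5 hours.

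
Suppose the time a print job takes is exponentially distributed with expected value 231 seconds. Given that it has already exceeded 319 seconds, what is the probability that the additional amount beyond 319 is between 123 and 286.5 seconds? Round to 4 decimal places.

0.2978

The rate is λ = 1/231 = 0.004329 per second.
Memoryless: the residual past 319 is again Exp(λ).
P(123 < residual < 286.5) = e^(−λ·123) − e^(−λ·286.5) = 0.58715 − 0.28931 ≈ 0.2978.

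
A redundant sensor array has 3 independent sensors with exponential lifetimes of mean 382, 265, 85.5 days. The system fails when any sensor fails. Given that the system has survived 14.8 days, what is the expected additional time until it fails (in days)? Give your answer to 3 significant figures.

First-failure rate Σλ = 1/382 + 1/265 + 1/85.5 = 0.0180873.
By memorylessness the expected residual is 1/Σλ = 55.2874 days, regardless of the 14.8 already elapsed.

55.3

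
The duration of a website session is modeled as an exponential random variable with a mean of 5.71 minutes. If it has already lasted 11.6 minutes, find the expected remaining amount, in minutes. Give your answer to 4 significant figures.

The rate is λ = 1/5.71 = 0.175131 per minute.
By memorylessness, the remaining amount past any threshold is again Exp(λ) with mean 1/λ = 5.71 minutes.

5.710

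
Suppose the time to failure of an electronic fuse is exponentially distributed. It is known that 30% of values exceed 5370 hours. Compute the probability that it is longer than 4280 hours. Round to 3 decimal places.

0.383

e^(−λ·5370) = 0.30 ⇒ λ = −ln(0.30)/5370 = 0.000224204.
P(X > 4280) = e^(−0.000224204·4280) = e^(−0.95959) ≈ 0.383.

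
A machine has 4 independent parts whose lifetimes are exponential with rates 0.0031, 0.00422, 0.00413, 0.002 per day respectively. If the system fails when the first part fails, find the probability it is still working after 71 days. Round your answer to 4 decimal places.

The time to first failure is exponential with rate Σλ = 0.0031 + 0.00422 + 0.00413 + 0.002 = 0.01345.
P(min > 71) = e^(−0.01345·71) = e^(−0.95495) ≈ 0.3848.

0.3848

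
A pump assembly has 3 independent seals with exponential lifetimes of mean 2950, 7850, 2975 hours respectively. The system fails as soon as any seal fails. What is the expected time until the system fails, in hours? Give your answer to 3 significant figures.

1250

The first failure time is exponential with rate Σλ_i = 1/2950 + 1/7850 + 1/2975 = 0.000802506 per hour.
E[min] = 1/Σλ = 1/0.000802506 = 1246.1 hours.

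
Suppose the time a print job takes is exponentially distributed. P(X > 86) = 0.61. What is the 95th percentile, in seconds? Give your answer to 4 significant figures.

e^(−λ·86) = 0.61 ⇒ λ = −ln(0.61)/86 = 0.00574763.
95th percentile: 1 − e^(−λt) = 0.95, t = −ln(0.05)/λ = 521.212 seconds.

521.2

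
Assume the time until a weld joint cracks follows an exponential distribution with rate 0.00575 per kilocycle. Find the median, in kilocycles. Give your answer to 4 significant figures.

120.5

Set 1 − e^(−λt) = 0.5, so t = −ln(0.5)/λ = 0.69315/0.00575 ≈ 120.547 kilocycles.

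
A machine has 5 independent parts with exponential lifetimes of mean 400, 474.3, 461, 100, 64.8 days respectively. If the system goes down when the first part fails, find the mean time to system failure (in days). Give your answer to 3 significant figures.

31.0

The first failure time is exponential with rate Σλ_i = 1/400 + 1/474.3 + 1/461 + 1/100 + 1/64.8 = 0.0322097 per day.
E[min] = 1/Σλ = 1/0.0322097 = 31.0466 days.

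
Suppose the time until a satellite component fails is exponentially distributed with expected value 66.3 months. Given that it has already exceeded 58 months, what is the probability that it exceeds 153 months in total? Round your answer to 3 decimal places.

0.239

The rate is λ = 1/66.3 = 0.015083 per month.
The exponential is memoryless, so the remaining time is again Exp(λ): the condition X > 58 is irrelevant.
P(X > 95) = e^(−1.4329) ≈ 0.239.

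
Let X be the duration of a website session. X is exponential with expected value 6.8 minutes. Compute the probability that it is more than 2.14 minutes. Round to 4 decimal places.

0.7300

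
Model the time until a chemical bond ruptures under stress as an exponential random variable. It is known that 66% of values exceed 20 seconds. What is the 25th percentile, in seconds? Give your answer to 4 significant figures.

13.85

e^(−λ·20) = 0.66 ⇒ λ = −ln(0.66)/20 = 0.0207758.
25th percentile: 1 − e^(−λt) = 0.25, t = −ln(0.75)/λ = 13.847 seconds.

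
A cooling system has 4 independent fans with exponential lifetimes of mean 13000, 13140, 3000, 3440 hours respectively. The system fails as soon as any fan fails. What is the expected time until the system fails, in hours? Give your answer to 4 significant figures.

The first failure time is exponential with rate Σλ_i = 1/13000 + 1/13140 + 1/3000 + 1/3440 = 0.000777058 per hour.
E[min] = 1/Σλ = 1/0.000777058 = 1286.91 hours.

1287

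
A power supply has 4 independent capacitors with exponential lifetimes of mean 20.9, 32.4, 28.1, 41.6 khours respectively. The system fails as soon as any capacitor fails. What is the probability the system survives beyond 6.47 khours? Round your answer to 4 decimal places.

The first failure time is exponential with rate Σλ_i = 1/20.9 + 1/32.4 + 1/28.1 + 1/41.6 = 0.138337 per khour.
P(min > 6.47) = e^(−0.138337·6.47) = e^(−0.89504) ≈ 0.4086.

0.4086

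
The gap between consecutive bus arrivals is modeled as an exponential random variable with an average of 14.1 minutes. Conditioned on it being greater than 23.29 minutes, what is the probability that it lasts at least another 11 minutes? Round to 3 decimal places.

The rate is λ = 1/14.1 = 0.070922 per minute.
By the memoryless property, P(X > 23.29+11 | X > 23.29) = P(X > 11).
P(X > 11) = e^(−0.78014) ≈ 0.458.

0.458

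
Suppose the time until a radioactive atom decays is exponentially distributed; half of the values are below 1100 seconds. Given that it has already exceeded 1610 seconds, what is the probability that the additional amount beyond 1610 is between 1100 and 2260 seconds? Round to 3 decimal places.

0.259

For an exponential, median = ln(2)/λ, so λ = ln 2 / 1100 = 0.000630134 per second.
Memoryless: the residual past 1610 is again Exp(λ).
P(1100 < residual < 2260) = e^(−λ·1100) − e^(−λ·2260) = 0.50000 − 0.24072 ≈ 0.259.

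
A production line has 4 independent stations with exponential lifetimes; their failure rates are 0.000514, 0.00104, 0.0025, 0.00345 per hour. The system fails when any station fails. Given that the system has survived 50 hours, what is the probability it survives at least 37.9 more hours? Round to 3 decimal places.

Time to first failure ~ Exp(Σλ) with Σλ = 0.007504.
By memorylessness, P(T > 50+37.9 | T > 50) = P(T > 37.9) = e^(−0.007504·37.9) ≈ 0.752.

0.752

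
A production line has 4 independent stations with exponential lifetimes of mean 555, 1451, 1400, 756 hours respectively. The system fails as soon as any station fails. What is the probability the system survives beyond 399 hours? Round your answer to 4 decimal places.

0.1642

The first failure time is exponential with rate Σλ_i = 1/555 + 1/1451 + 1/1400 + 1/756 = 0.00452802 per hour.
P(min > 399) = e^(−0.00452802·399) = e^(−1.8067) ≈ 0.1642.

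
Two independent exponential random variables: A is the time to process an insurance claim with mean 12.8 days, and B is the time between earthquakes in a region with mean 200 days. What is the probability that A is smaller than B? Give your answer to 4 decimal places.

0.9398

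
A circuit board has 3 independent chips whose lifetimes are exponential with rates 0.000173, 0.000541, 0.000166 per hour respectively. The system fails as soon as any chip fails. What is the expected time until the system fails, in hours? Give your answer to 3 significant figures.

1140

The time to first failure is exponential with rate Σλ = 0.000173 + 0.000541 + 0.000166 = 0.00088.
E[min] = 1/Σλ = 1/0.00088 = 1136.36 hours.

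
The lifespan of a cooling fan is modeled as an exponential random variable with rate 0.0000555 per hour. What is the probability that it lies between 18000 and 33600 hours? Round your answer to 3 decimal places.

P(18000 < X < 33600) = e^(−λ·18000) − e^(−λ·33600) = 0.36825 − 0.15493 ≈ 0.213.

0.213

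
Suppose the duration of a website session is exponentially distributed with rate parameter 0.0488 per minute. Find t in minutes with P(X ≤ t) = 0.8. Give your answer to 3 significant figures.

33.0

Set 1 − e^(−λt) = 0.8, so t = −ln(0.2)/λ = 1.6094/0.0488 ≈ 32.9803 minutes.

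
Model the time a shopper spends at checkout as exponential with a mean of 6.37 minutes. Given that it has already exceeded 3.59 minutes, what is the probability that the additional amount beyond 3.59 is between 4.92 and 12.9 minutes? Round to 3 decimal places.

0.330

The rate is λ = 1/6.37 = 0.156986 per minute.
Memoryless: the residual past 3.59 is again Exp(λ).
P(4.92 < residual < 12.9) = e^(−λ·4.92) − e^(−λ·12.9) = 0.46192 − 0.13198 ≈ 0.330.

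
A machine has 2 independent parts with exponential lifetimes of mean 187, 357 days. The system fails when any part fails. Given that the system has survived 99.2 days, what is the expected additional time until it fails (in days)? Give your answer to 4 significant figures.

First-failure rate Σλ = 1/187 + 1/357 = 0.00814871.
By memorylessness the expected residual is 1/Σλ = 122.719 days, regardless of the 99.2 already elapsed.

122.7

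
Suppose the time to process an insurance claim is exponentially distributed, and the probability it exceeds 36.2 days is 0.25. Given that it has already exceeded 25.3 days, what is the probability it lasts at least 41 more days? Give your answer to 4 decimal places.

0.2080

From e^(−λ·36.2) = 0.25, λ = −ln(0.25)/36.2 = 0.0382954.
Memoryless: P(X > 25.3+41 | X > 25.3) = P(X > 41) = e^(−0.0382954·41) ≈ 0.2080.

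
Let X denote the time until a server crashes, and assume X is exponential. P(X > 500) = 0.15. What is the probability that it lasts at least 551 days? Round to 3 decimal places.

0.124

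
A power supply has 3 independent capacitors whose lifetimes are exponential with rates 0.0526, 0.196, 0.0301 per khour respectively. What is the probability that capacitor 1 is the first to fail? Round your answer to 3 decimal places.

The time to first failure is exponential with rate Σλ = 0.0526 + 0.196 + 0.0301 = 0.2787.
P(capacitor 1 first) = λ_1/Σλ = 0.0526/0.2787 ≈ 0.189.

0.189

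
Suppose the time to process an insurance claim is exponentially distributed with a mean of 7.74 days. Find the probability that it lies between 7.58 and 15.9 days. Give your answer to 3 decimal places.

The rate is λ = 1/7.74 = 0.129199 per day.
P(7.58 < X < 15.9) = e^(−λ·7.58) − e^(−λ·15.9) = 0.37556 − 0.12819 ≈ 0.247.

0.247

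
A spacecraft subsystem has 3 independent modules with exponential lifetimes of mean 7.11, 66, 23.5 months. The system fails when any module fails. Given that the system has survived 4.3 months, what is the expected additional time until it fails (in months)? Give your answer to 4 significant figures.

First-failure rate Σλ = 1/7.11 + 1/66 + 1/23.5 = 0.198352.
By memorylessness the expected residual is 1/Σλ = 5.04155 months, regardless of the 4.3 already elapsed.

5.042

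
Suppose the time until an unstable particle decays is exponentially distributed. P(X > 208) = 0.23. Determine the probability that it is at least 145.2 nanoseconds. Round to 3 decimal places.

0.358

e^(−λ·208) = 0.23 ⇒ λ = −ln(0.23)/208 = 0.00706575.
P(X > 145.2) = e^(−0.00706575·145.2) = e^(−1.0259) ≈ 0.358.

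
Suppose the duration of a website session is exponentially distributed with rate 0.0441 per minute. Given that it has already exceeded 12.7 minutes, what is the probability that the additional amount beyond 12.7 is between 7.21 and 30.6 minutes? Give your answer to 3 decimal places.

Memoryless: the residual past 12.7 is again Exp(λ).
P(7.21 < residual < 30.6) = e^(−λ·7.21) − e^(−λ·30.6) = 0.72763 − 0.25938 ≈ 0.468.

0.468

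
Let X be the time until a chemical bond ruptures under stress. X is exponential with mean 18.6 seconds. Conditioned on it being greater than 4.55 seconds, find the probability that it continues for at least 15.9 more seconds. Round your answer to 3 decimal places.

The rate is λ = 1/18.6 = 0.0537634 per second.
By the memoryless property, P(X > 4.55+15.9 | X > 4.55) = P(X > 15.9).
P(X > 15.9) = e^(−0.85484) ≈ 0.425.

0.425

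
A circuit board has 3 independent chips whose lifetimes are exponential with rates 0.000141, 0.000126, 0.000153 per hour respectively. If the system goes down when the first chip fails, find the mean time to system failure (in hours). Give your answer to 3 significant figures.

2380

The time to first failure is exponential with rate Σλ = 0.000141 + 0.000126 + 0.000153 = 0.00042.
E[min] = 1/Σλ = 1/0.00042 = 2380.95 hours.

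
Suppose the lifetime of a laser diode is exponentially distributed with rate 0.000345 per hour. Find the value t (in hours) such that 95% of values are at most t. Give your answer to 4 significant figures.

8683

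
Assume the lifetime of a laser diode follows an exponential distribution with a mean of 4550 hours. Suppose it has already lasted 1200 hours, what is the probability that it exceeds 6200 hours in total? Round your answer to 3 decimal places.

The rate is λ = 1/4550 = 0.00021978 per hour.
P(X > s+t | X > s) = e^(−λ(s+t))/e^(−λs) = e^(−λt), independent of s = 1200.
P(X > 5000) = e^(−1.0989) ≈ 0.333.

0.333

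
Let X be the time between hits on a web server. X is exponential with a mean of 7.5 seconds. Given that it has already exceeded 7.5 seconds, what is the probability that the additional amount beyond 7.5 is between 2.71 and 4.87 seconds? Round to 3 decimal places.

0.174

The rate is λ = 1/7.5 = 0.133333 per second.
Memoryless: the residual past 7.5 is again Exp(λ).
P(2.71 < residual < 4.87) = e^(−λ·2.71) − e^(−λ·4.87) = 0.69675 − 0.52239 ≈ 0.174.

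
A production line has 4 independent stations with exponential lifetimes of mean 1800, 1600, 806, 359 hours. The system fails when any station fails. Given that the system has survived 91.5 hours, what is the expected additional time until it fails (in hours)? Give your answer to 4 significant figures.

192.1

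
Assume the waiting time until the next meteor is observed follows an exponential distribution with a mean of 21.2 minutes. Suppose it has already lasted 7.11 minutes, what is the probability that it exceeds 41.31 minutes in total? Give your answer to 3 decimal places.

The rate is λ = 1/21.2 = 0.0471698 per minute.
By the memoryless property, P(X > 7.11+34.2 | X > 7.11) = P(X > 34.2).
P(X > 34.2) = e^(−1.6132) ≈ 0.199.

0.199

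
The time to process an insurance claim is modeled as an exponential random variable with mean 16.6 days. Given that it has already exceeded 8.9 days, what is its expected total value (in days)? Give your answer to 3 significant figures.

The rate is λ = 1/16.6 = 0.060241 per day.
By memorylessness, E[X | X > 8.9] = 8.9 + 1/λ = 8.9 + 16.6 = 25.5 days.

25.5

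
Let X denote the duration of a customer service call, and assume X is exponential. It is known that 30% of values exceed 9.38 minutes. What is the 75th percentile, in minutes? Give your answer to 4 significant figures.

e^(−λ·9.38) = 0.30 ⇒ λ = −ln(0.30)/9.38 = 0.128355.
75th percentile: 1 − e^(−λt) = 0.75, t = −ln(0.25)/λ = 10.8004 minutes.

10.80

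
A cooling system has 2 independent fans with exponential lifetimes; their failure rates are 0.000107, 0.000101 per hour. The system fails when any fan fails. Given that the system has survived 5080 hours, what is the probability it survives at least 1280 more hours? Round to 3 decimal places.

Time to first failure ~ Exp(Σλ) with Σλ = 0.000208.
By memorylessness, P(T > 5080+1280 | T > 5080) = P(T > 1280) = e^(−0.000208·1280) ≈ 0.766.

0.766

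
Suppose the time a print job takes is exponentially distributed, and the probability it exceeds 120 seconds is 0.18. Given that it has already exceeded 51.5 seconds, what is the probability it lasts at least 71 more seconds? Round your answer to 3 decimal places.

From e^(−λ·120) = 0.18, λ = −ln(0.18)/120 = 0.01429.
Memoryless: P(X > 51.5+71 | X > 51.5) = P(X > 71) = e^(−0.01429·71) ≈ 0.363.

0.363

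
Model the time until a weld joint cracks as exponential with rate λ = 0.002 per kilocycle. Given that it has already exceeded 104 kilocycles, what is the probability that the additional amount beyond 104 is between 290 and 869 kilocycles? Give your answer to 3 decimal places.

Memoryless: the residual past 104 is again Exp(λ).
P(290 < residual < 869) = e^(−λ·290) − e^(−λ·869) = 0.55990 − 0.17587 ≈ 0.384.

0.384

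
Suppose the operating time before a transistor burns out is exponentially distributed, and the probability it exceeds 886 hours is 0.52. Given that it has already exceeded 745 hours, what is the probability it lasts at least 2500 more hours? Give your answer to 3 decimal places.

0.158

From e^(−λ·886) = 0.52, λ = −ln(0.52)/886 = 0.000738066.
Memoryless: P(X > 745+2500 | X > 745) = P(X > 2500) = e^(−0.000738066·2500) ≈ 0.158.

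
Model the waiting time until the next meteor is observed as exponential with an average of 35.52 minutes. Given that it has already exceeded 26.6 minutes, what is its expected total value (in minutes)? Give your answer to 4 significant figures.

62.12

The rate is λ = 1/35.52 = 0.0281532 per minute.
By memorylessness, E[X | X > 26.6] = 26.6 + 1/λ = 26.6 + 35.52 = 62.12 minutes.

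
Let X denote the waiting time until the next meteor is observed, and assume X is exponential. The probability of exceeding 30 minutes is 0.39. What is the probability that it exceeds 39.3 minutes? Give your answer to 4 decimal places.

e^(−λ·30) = 0.39 ⇒ λ = −ln(0.39)/30 = 0.031387.
P(X > 39.3) = e^(−0.031387·39.3) = e^(−1.2335) ≈ 0.2913.

0.2913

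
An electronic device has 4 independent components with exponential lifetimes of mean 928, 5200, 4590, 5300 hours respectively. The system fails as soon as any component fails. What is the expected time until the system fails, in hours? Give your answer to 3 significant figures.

The first failure time is exponential with rate Σλ_i = 1/928 + 1/5200 + 1/4590 + 1/5300 = 0.00167644 per hour.
E[min] = 1/Σλ = 1/0.00167644 = 596.503 hours.

597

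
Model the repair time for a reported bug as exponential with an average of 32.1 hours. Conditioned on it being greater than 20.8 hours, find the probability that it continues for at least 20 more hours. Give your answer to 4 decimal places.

0.5363

The rate is λ = 1/32.1 = 0.0311526 per hour.
P(X > s+t | X > s) = e^(−λ(s+t))/e^(−λs) = e^(−λt), independent of s = 20.8.
P(X > 20) = e^(−0.62305) ≈ 0.5363.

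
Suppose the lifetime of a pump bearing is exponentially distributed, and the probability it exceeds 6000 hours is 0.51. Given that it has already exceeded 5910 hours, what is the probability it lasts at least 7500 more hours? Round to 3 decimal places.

From e^(−λ·6000) = 0.51, λ = −ln(0.51)/6000 = 0.000112224.
Memoryless: P(X > 5910+7500 | X > 5910) = P(X > 7500) = e^(−0.000112224·7500) ≈ 0.431.

0.431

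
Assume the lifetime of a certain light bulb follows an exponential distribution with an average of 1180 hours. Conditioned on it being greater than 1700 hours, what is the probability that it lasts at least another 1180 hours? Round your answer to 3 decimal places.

The rate is λ = 1/1180 = 0.000847458 per hour.
By the memoryless property, P(X > 1700+1180 | X > 1700) = P(X > 1180).
P(X > 1180) = e^(−1) ≈ 0.368.

0.368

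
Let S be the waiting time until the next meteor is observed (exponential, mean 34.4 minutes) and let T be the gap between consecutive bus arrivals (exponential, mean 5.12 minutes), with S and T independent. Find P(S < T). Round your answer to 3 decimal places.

0.130

λ_1 = 1/34.4 = 0.0290698, λ_2 = 1/5.12 = 0.195312.
For independent exponentials, P(S < T) = λ_1/(λ_1+λ_2) = 0.0290698/0.224382 ≈ 0.130.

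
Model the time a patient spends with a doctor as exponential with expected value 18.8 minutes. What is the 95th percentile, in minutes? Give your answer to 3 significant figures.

The rate is λ = 1/18.8 = 0.0531915 per minute.
Set 1 − e^(−λt) = 0.95, so t = −ln(0.05)/λ = 2.9957/0.0531915 ≈ 56.3198 minutes.

56.3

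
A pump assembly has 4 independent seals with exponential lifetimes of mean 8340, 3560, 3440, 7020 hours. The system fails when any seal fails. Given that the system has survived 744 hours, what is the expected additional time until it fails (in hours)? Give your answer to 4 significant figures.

1199

First-failure rate Σλ = 1/8340 + 1/3560 + 1/3440 + 1/7020 = 0.000833951.
By memorylessness the expected residual is 1/Σλ = 1199.11 hours, regardless of the 744 already elapsed.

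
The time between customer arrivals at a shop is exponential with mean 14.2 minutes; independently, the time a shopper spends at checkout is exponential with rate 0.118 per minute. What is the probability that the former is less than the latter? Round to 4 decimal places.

λ_1 = 1/14.2 = 0.0704225, λ_2 = 0.118.
For independent exponentials, P(the former < the latter) = λ_1/(λ_1+λ_2) = 0.0704225/0.188423 ≈ 0.3737.

0.3737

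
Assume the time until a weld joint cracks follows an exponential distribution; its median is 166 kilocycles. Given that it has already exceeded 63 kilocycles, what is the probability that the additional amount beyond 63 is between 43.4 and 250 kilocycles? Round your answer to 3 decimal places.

For an exponential, median = ln(2)/λ, so λ = ln 2 / 166 = 0.00417559 per kilocycle.
Memoryless: the residual past 63 is again Exp(λ).
P(43.4 < residual < 250) = e^(−λ·43.4) − e^(−λ·250) = 0.83425 − 0.35208 ≈ 0.482.

0.482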